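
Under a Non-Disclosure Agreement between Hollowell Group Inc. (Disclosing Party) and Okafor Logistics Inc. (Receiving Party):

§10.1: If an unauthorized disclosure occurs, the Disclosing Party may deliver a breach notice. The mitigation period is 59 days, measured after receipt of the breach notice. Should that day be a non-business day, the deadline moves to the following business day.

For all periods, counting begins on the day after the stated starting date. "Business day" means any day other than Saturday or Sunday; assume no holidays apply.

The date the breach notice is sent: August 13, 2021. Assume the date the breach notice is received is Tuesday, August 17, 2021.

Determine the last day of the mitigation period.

The last day of the mitigation period: 59 calendar days after August 17, 2021 is October 15, 2021. October 15, 2021 is a Friday, so no roll-forward applies.

October 15, 2021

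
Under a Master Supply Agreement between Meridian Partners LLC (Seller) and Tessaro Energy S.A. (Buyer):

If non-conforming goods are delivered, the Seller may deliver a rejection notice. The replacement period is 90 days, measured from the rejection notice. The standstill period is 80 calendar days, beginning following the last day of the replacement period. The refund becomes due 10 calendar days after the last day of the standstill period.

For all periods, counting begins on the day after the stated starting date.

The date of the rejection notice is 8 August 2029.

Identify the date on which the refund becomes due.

4 February 2030

Adding 90 calendar days to 8 August 2029 gives 6 November 2029, which is the last day of the replacement period.
Adding 80 calendar days to 6 November 2029 gives 25 January 2030, which is the last day of the standstill period.
The date on which the refund becomes due: 25 January 2030 + 10 days = 4 February 2030.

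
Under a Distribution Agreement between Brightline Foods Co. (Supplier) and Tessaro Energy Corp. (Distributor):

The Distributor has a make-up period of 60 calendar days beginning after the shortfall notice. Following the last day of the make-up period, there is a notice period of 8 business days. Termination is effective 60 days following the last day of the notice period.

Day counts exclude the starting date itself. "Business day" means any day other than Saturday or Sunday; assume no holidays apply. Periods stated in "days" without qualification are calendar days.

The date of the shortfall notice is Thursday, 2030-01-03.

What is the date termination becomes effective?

2030-05-13

The last day of the make-up period: 60 calendar days after 2030-01-03 is 2030-03-04.
The last day of the notice period: counting 8 business days from Monday, 2030-03-04 (Mar 5, Mar 6, Mar 7, Mar 8, Mar 11, Mar 12, Mar 13, Mar 14, skipping weekends) reaches Thursday, 2030-03-14.
The date termination becomes effective: 2030-03-14 + 60 days = 2030-05-13.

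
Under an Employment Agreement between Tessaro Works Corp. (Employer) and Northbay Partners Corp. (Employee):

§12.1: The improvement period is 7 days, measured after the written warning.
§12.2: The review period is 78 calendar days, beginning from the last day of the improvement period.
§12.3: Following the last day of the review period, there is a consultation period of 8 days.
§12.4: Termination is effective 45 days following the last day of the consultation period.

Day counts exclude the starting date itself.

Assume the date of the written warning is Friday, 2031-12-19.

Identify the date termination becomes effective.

The last day of the improvement period: 2031-12-19 + 7 days = 2031-12-26.
The last day of the review period: 2031-12-26 + 78 days = 2032-03-13.
The last day of the consultation period: 8 calendar days after 2032-03-13 is 2032-03-21.
The date termination becomes effective: 45 calendar days after 2032-03-21 is 2032-05-05.

2032-05-05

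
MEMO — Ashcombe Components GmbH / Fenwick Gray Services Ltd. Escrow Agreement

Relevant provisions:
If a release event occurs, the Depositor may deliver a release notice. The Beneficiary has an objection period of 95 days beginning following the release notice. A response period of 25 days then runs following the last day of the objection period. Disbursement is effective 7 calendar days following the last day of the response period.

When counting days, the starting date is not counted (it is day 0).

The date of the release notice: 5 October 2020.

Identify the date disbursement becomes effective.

9 February 2021

The last day of the objection period: 95 calendar days after 5 October 2020 is 8 January 2021.
The last day of the response period: 8 January 2021 + 25 days = 2 February 2021.
Adding 7 calendar days to 2 February 2021 gives 9 February 2021, which is the date disbursement becomes effective.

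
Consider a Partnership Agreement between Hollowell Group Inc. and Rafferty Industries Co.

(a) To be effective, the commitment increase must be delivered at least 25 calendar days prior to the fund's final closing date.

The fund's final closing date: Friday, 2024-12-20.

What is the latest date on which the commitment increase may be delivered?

2024-11-25

Counting back 25 calendar days from 2024-12-20 gives 2024-11-25.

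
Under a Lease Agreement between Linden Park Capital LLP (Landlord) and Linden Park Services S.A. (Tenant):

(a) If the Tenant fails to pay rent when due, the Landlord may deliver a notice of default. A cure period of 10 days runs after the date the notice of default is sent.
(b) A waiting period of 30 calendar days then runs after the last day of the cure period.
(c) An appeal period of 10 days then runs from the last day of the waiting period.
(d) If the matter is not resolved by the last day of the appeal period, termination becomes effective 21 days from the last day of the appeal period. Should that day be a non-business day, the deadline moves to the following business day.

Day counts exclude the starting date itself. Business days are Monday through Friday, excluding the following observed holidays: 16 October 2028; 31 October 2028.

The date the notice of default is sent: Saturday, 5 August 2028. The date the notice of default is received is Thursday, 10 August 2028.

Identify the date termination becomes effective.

The last day of the cure period: 5 August 2028 + 10 days = 15 August 2028.
The last day of the waiting period: 15 August 2028 + 30 days = 14 September 2028.
The last day of the appeal period: 14 September 2028 + 10 days = 24 September 2028.
The date termination becomes effective: 21 calendar days after 24 September 2028 is 15 October 2028. That falls on a Sunday, so it rolls to the next business day, Tuesday, 17 October 2028.

17 October 2028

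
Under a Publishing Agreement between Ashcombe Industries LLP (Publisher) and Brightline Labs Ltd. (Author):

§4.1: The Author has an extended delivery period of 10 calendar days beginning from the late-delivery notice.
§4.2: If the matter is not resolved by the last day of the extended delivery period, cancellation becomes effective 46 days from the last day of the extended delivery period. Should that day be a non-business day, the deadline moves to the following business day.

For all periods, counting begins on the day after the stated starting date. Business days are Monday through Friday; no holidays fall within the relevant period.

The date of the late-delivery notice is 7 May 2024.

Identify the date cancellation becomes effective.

The last day of the extended delivery period: 10 calendar days after 7 May 2024 is 17 May 2024.
The date cancellation becomes effective: 17 May 2024 + 46 days = 2 July 2024. 2 July 2024 is a Tuesday, so no roll-forward applies.

2 July 2024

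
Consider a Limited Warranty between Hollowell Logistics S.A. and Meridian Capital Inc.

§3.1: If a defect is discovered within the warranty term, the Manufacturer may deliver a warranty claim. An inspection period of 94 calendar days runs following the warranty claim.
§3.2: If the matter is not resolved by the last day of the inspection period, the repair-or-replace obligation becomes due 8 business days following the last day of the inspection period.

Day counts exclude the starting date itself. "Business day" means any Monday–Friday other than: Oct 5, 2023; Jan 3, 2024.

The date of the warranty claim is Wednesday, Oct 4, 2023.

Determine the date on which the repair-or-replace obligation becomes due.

The last day of the inspection period: 94 calendar days after Oct 4, 2023 is Jan 6, 2024.
The date on which the repair-or-replace obligation becomes due: counting 8 business days from Saturday, Jan 6, 2024 (Jan 8, Jan 9, Jan 10, Jan 11, Jan 12, Jan 15, Jan 16, Jan 17, skipping weekends) reaches Wednesday, Jan 17, 2024.

Jan 17, 2024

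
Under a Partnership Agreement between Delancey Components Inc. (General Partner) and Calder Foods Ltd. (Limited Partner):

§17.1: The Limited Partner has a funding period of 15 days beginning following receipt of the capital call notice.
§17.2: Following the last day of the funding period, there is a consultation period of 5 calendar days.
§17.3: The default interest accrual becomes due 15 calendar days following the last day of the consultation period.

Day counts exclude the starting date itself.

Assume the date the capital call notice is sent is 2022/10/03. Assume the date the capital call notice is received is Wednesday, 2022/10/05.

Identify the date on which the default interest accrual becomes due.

2022/11/09

The last day of the funding period: 2022/10/05 + 15 days = 2022/10/20.
The last day of the consultation period: 5 calendar days after 2022/10/20 is 2022/10/25.
Adding 15 calendar days to 2022/10/25 gives 2022/11/09, which is the date on which the default interest accrual becomes due.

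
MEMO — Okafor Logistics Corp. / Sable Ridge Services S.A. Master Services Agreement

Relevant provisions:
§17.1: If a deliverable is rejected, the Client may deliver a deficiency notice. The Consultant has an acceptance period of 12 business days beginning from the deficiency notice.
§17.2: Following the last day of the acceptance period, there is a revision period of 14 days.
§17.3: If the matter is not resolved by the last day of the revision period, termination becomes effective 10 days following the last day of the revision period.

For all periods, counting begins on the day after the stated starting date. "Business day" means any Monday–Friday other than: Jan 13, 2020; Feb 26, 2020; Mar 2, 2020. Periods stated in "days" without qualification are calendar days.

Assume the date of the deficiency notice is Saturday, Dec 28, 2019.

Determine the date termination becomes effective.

The last day of the acceptance period: 12 business days after Saturday, Dec 28, 2019, skipping weekends and the listed holiday on Jan 13 — Dec 30, Dec 31, Jan 1, Jan 2, …, Jan 10, Jan 14, Jan 15 — lands on Wednesday, Jan 15, 2020.
Adding 14 calendar days to Jan 15, 2020 gives Jan 29, 2020, which is the last day of the revision period.
The date termination becomes effective: 10 calendar days after Jan 29, 2020 is Feb 8, 2020.

Feb 8, 2020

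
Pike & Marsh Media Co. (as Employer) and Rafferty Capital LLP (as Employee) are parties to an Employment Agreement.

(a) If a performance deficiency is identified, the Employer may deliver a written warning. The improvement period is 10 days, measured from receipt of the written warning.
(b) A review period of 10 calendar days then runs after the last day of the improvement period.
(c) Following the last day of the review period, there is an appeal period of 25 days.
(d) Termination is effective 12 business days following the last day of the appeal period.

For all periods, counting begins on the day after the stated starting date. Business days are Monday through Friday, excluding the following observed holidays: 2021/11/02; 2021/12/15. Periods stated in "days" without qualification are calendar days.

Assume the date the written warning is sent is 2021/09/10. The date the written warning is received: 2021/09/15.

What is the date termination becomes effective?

Adding 10 calendar days to 2021/09/15 gives 2021/09/25, which is the last day of the improvement period.
The last day of the review period: 10 calendar days after 2021/09/25 is 2021/10/05.
The last day of the appeal period: 25 calendar days after 2021/10/05 is 2021/10/30.
The date termination becomes effective: counting 12 business days from Saturday, 2021/10/30 (Nov 1, Nov 3, Nov 4, Nov 5, …, Nov 15, Nov 16, Nov 17, skipping weekends and the listed holiday on Nov 2) reaches Wednesday, 2021/11/17.

2021/11/17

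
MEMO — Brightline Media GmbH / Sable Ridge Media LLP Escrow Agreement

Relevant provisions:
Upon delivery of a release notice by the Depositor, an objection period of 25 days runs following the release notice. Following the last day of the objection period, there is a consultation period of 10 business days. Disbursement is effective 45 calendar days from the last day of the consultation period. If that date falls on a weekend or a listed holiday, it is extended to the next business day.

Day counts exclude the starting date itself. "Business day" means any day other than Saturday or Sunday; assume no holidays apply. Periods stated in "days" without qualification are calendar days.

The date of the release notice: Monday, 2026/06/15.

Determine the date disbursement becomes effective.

2026/09/07

The last day of the objection period: 2026/06/15 + 25 days = 2026/07/10.
The last day of the consultation period: 10 business days after Friday, 2026/07/10, skipping weekends — Jul 13, Jul 14, Jul 15, Jul 16, Jul 17, Jul 20, Jul 21, Jul 22, Jul 23, Jul 24 — lands on Friday, 2026/07/24.
The date disbursement becomes effective: 45 calendar days after 2026/07/24 is 2026/09/07. 2026/09/07 is a Monday, so no roll-forward applies.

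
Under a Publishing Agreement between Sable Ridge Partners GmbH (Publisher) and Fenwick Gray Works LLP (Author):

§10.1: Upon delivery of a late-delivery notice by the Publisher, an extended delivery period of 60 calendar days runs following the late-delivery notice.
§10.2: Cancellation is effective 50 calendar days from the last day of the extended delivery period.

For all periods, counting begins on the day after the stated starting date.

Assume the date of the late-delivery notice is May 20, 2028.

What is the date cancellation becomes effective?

September 7, 2028

The last day of the extended delivery period: May 20, 2028 + 60 days = July 19, 2028.
Adding 50 calendar days to July 19, 2028 gives September 7, 2028, which is the date cancellation becomes effective.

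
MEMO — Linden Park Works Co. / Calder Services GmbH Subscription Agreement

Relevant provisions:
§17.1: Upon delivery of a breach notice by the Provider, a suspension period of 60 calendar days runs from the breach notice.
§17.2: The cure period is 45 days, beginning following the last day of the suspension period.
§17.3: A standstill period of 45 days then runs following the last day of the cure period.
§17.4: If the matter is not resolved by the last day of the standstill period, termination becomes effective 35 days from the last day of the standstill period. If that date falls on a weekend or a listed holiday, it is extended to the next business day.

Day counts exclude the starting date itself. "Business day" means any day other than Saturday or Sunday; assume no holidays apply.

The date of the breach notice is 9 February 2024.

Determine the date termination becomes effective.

The last day of the suspension period: 9 February 2024 + 60 days = 9 April 2024.
The last day of the cure period: 45 calendar days after 9 April 2024 is 24 May 2024.
Adding 45 calendar days to 24 May 2024 gives 8 July 2024, which is the last day of the standstill period.
Adding 35 calendar days to 8 July 2024 gives 12 August 2024, which is the date termination becomes effective. 12 August 2024 is a Monday, so no roll-forward applies.

12 August 2024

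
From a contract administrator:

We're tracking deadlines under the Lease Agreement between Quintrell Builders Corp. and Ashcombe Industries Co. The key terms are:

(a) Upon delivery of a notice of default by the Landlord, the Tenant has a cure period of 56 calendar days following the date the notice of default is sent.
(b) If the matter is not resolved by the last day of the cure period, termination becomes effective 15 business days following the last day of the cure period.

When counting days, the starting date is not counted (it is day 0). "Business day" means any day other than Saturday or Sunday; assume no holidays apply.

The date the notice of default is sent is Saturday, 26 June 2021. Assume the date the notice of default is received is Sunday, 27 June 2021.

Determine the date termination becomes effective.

Adding 56 calendar days to 26 June 2021 gives 21 August 2021, which is the last day of the cure period.
The date termination becomes effective: 15 business days after Saturday, 21 August 2021, skipping weekends — Aug 23, Aug 24, Aug 25, Aug 26, …, Sep 8, Sep 9, Sep 10 — lands on Friday, 10 September 2021.

10 September 2021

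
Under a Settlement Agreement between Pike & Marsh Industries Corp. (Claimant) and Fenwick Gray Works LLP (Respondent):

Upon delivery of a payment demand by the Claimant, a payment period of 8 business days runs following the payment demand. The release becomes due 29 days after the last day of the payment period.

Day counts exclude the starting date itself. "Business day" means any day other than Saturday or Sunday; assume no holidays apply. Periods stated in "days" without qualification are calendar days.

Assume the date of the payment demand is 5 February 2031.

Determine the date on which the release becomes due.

From Wednesday, 5 February 2031, 8 business days (Feb 6, Feb 7, Feb 10, Feb 11, Feb 12, Feb 13, Feb 14, Feb 17, skipping weekends) brings us to Monday, 17 February 2031, which is the last day of the payment period.
Adding 29 calendar days to 17 February 2031 gives 18 March 2031, which is the date on which the release becomes due.

18 March 2031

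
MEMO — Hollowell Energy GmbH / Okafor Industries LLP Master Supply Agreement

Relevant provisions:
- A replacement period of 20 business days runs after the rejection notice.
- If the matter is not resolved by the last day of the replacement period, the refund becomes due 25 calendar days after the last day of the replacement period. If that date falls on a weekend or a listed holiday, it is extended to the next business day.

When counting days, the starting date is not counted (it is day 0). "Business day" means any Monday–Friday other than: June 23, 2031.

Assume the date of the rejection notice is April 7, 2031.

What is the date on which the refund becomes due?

The last day of the replacement period: 20 business days after Monday, April 7, 2031, skipping weekends — Apr 8, Apr 9, Apr 10, Apr 11, …, May 1, May 2, May 5 — lands on Monday, May 5, 2031.
The date on which the refund becomes due: May 5, 2031 + 25 days = May 30, 2031. May 30, 2031 is a Friday and is not a listed holiday, so no roll-forward applies.

May 30, 2031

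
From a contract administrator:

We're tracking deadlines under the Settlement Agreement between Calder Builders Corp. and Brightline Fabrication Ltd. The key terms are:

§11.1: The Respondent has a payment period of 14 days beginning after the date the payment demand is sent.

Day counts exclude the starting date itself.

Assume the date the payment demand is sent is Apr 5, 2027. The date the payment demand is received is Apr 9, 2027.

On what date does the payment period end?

Apr 19, 2027

The last day of the payment period: Apr 5, 2027 + 14 days = Apr 19, 2027.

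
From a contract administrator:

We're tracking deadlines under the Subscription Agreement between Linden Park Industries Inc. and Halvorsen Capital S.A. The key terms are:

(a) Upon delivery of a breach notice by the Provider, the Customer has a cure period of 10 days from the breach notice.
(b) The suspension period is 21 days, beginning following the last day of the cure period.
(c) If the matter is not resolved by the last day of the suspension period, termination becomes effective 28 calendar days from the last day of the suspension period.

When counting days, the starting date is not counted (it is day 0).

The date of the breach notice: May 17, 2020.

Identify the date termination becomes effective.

Jul 15, 2020

The last day of the cure period: May 17, 2020 + 10 days = May 27, 2020.
Adding 21 calendar days to May 27, 2020 gives Jun 17, 2020, which is the last day of the suspension period.
The date termination becomes effective: Jun 17, 2020 + 28 days = Jul 15, 2020.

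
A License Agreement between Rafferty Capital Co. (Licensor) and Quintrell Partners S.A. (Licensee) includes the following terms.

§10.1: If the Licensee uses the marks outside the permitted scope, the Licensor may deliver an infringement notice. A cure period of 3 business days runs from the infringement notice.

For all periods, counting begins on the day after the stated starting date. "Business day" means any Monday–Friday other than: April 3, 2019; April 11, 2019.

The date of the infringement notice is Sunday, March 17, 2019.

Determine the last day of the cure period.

From Sunday, March 17, 2019, 3 business days (Mar 18, Mar 19, Mar 20, skipping weekends) brings us to Wednesday, March 20, 2019, which is the last day of the cure period.

March 20, 2019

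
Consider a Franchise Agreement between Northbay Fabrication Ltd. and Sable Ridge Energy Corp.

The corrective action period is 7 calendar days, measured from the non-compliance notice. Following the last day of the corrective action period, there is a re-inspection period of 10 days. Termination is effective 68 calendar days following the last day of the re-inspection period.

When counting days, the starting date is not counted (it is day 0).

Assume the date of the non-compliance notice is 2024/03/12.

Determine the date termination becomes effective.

The last day of the corrective action period: 2024/03/12 + 7 days = 2024/03/19.
The last day of the re-inspection period: 2024/03/19 + 10 days = 2024/03/29.
Adding 68 calendar days to 2024/03/29 gives 2024/06/05, which is the date termination becomes effective.

2024/06/05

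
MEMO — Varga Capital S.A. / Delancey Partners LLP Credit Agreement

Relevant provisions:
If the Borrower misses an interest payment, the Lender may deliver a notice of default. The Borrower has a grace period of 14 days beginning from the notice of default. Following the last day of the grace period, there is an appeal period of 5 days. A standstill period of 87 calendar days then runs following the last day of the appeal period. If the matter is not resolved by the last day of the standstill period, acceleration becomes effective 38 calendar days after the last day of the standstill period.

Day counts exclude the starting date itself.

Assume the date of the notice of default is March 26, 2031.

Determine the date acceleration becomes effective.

Adding 14 calendar days to March 26, 2031 gives April 9, 2031, which is the last day of the grace period.
The last day of the appeal period: April 9, 2031 + 5 days = April 14, 2031.
Adding 87 calendar days to April 14, 2031 gives July 10, 2031, which is the last day of the standstill period.
The date acceleration becomes effective: July 10, 2031 + 38 days = August 17, 2031.

August 17, 2031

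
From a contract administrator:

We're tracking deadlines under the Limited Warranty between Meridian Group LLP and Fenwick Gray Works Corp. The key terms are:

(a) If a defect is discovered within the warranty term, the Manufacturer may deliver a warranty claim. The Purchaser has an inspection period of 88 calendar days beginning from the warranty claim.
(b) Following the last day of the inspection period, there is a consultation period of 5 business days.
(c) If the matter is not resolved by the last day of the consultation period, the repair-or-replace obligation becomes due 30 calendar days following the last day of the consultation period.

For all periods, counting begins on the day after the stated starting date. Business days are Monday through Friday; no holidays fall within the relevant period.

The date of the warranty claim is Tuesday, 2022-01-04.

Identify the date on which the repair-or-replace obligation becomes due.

2022-05-08

Adding 88 calendar days to 2022-01-04 gives 2022-04-02, which is the last day of the inspection period.
The last day of the consultation period: 5 business days after Saturday, 2022-04-02, skipping weekends — Apr 4, Apr 5, Apr 6, Apr 7, Apr 8 — lands on Friday, 2022-04-08.
The date on which the repair-or-replace obligation becomes due: 2022-04-08 + 30 days = 2022-05-08.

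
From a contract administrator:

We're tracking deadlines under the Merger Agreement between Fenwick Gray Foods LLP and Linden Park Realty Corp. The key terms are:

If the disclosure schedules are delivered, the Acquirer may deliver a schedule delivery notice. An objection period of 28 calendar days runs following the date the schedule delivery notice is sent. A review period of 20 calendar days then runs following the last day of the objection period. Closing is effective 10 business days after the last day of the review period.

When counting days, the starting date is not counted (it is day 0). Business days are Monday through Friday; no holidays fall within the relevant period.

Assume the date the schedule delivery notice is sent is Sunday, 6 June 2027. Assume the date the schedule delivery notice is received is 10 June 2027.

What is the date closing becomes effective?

The last day of the objection period: 28 calendar days after 6 June 2027 is 4 July 2027.
The last day of the review period: 20 calendar days after 4 July 2027 is 24 July 2027.
The date closing becomes effective: counting 10 business days from Saturday, 24 July 2027 (Jul 26, Jul 27, Jul 28, Jul 29, Jul 30, Aug 2, Aug 3, Aug 4, Aug 5, Aug 6, skipping weekends) reaches Friday, 6 August 2027.

6 August 2027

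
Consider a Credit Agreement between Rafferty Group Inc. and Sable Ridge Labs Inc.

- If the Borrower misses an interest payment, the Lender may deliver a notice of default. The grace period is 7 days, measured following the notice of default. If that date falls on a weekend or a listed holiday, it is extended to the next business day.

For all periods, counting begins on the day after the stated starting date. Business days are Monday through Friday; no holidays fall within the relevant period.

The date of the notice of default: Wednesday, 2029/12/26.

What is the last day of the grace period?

The last day of the grace period: 7 calendar days after 2029/12/26 is 2030/01/02. 2030/01/02 is a Wednesday, so no roll-forward applies.

2030/01/02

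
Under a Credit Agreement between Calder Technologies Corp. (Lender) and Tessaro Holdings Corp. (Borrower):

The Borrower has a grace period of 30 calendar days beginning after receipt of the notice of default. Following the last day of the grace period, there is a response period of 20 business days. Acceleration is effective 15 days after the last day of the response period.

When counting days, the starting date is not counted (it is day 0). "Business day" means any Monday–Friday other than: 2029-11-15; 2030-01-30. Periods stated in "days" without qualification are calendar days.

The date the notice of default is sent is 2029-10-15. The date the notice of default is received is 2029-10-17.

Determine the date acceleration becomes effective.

2029-12-29

The last day of the grace period: 2029-10-17 + 30 days = 2029-11-16.
The last day of the response period: 20 business days after Friday, 2029-11-16, skipping weekends — Nov 19, Nov 20, Nov 21, Nov 22, …, Dec 12, Dec 13, Dec 14 — lands on Friday, 2029-12-14.
Adding 15 calendar days to 2029-12-14 gives 2029-12-29, which is the date acceleration becomes effective.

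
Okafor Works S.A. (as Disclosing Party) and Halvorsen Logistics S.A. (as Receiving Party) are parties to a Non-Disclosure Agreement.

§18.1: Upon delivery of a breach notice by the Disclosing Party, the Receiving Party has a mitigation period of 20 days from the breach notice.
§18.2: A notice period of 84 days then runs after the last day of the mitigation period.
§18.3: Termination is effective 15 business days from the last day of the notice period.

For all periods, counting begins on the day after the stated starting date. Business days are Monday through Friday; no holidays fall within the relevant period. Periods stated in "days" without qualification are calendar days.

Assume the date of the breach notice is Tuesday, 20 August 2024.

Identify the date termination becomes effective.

23 December 2024

The last day of the mitigation period: 20 August 2024 + 20 days = 9 September 2024.
The last day of the notice period: 84 calendar days after 9 September 2024 is 2 December 2024.
From Monday, 2 December 2024, 15 business days (Dec 3, Dec 4, Dec 5, Dec 6, …, Dec 19, Dec 20, Dec 23, skipping weekends) brings us to Monday, 23 December 2024, which is the date termination becomes effective.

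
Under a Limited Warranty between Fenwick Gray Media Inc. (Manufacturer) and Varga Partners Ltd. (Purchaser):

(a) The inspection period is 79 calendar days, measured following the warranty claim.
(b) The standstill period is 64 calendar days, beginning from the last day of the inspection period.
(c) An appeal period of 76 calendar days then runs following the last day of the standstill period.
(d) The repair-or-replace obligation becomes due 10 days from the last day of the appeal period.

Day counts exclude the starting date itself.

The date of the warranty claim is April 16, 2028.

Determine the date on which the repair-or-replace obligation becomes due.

The last day of the inspection period: 79 calendar days after April 16, 2028 is July 4, 2028.
Adding 64 calendar days to July 4, 2028 gives September 6, 2028, which is the last day of the standstill period.
The last day of the appeal period: 76 calendar days after September 6, 2028 is November 21, 2028.
Adding 10 calendar days to November 21, 2028 gives December 1, 2028, which is the date on which the repair-or-replace obligation becomes due.

December 1, 2028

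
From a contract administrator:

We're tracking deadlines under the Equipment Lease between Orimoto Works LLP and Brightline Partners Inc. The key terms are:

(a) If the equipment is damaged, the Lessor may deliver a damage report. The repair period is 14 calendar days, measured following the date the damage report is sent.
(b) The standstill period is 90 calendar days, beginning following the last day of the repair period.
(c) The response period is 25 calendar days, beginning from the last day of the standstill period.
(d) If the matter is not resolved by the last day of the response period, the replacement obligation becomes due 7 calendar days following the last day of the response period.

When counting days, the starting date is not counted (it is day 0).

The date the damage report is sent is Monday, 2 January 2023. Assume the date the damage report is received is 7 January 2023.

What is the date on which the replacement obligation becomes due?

18 May 2023

The last day of the repair period: 2 January 2023 + 14 days = 16 January 2023.
Adding 90 calendar days to 16 January 2023 gives 16 April 2023, which is the last day of the standstill period.
Adding 25 calendar days to 16 April 2023 gives 11 May 2023, which is the last day of the response period.
The date on which the replacement obligation becomes due: 7 calendar days after 11 May 2023 is 18 May 2023.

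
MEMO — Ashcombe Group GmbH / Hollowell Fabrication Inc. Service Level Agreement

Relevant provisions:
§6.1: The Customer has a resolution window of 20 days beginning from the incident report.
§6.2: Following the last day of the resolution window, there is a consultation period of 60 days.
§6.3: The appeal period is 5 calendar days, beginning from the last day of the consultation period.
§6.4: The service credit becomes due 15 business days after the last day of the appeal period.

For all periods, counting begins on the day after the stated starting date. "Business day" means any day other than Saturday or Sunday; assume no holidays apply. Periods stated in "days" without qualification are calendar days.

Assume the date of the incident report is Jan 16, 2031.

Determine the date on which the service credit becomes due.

May 2, 2031

The last day of the resolution window: 20 calendar days after Jan 16, 2031 is Feb 5, 2031.
The last day of the consultation period: 60 calendar days after Feb 5, 2031 is Apr 6, 2031.
The last day of the appeal period: Apr 6, 2031 + 5 days = Apr 11, 2031.
From Friday, Apr 11, 2031, 15 business days (Apr 14, Apr 15, Apr 16, Apr 17, …, Apr 30, May 1, May 2, skipping weekends) brings us to Friday, May 2, 2031, which is the date on which the service credit becomes due.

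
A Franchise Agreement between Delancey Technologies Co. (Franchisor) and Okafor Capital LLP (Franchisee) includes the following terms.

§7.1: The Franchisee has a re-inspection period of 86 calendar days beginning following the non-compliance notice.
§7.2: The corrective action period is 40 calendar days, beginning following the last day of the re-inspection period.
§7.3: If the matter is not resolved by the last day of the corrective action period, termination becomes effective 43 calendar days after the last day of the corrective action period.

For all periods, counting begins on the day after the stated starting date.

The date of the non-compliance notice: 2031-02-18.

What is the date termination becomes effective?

2031-08-06

The last day of the re-inspection period: 86 calendar days after 2031-02-18 is 2031-05-15.
The last day of the corrective action period: 40 calendar days after 2031-05-15 is 2031-06-24.
The date termination becomes effective: 2031-06-24 + 43 days = 2031-08-06.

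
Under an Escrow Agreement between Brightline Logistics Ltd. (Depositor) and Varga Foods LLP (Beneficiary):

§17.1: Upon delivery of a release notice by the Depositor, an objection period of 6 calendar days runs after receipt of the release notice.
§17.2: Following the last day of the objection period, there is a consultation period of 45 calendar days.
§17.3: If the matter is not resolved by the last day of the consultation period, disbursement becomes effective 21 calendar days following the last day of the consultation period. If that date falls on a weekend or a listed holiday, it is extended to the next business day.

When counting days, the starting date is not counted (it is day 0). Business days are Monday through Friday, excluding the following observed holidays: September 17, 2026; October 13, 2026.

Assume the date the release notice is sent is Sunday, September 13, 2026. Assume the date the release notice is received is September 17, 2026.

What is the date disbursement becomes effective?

The last day of the objection period: 6 calendar days after September 17, 2026 is September 23, 2026.
The last day of the consultation period: September 23, 2026 + 45 days = November 7, 2026.
The date disbursement becomes effective: 21 calendar days after November 7, 2026 is November 28, 2026. That falls on a Saturday, so it rolls to the next business day, Monday, November 30, 2026.

November 30, 2026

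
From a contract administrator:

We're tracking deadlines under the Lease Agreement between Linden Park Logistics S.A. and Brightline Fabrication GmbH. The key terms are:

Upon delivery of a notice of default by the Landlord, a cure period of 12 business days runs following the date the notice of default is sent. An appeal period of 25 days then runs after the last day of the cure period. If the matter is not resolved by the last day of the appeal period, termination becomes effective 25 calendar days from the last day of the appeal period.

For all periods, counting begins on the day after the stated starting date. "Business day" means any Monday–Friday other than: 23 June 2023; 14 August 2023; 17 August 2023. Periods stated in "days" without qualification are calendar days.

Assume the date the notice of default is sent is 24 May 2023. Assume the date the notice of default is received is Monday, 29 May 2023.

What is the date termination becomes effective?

The last day of the cure period: 12 business days after Wednesday, 24 May 2023, skipping weekends — May 25, May 26, May 29, May 30, …, Jun 7, Jun 8, Jun 9 — lands on Friday, 9 June 2023.
The last day of the appeal period: 25 calendar days after 9 June 2023 is 4 July 2023.
The date termination becomes effective: 25 calendar days after 4 July 2023 is 29 July 2023.

29 July 2023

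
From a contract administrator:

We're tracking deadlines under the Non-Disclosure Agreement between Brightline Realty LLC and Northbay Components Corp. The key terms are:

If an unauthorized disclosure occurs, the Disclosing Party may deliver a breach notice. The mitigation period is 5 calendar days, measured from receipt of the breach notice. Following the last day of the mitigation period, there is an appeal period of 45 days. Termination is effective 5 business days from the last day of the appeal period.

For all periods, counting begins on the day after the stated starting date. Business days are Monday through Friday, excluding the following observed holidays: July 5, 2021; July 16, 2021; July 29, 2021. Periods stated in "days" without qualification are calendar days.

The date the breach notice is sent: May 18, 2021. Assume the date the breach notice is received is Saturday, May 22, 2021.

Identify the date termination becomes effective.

The last day of the mitigation period: 5 calendar days after May 22, 2021 is May 27, 2021.
The last day of the appeal period: May 27, 2021 + 45 days = July 11, 2021.
The date termination becomes effective: counting 5 business days from Sunday, July 11, 2021 (Jul 12, Jul 13, Jul 14, Jul 15, Jul 19, skipping weekends and the listed holiday on Jul 16) reaches Monday, July 19, 2021.

July 19, 2021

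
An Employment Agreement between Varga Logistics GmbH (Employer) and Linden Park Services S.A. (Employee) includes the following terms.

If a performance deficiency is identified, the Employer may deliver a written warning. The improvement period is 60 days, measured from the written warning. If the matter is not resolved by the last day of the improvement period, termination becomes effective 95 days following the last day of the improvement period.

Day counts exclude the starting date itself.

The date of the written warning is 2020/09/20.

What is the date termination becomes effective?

2021/02/22

The last day of the improvement period: 2020/09/20 + 60 days = 2020/11/19.
Adding 95 calendar days to 2020/11/19 gives 2021/02/22, which is the date termination becomes effective.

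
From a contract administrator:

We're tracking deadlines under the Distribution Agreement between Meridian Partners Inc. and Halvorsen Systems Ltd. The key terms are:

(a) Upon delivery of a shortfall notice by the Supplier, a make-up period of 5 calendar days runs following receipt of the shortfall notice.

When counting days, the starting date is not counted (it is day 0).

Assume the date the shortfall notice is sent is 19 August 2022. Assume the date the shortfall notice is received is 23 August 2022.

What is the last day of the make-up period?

The last day of the make-up period: 5 calendar days after 23 August 2022 is 28 August 2022.

28 August 2022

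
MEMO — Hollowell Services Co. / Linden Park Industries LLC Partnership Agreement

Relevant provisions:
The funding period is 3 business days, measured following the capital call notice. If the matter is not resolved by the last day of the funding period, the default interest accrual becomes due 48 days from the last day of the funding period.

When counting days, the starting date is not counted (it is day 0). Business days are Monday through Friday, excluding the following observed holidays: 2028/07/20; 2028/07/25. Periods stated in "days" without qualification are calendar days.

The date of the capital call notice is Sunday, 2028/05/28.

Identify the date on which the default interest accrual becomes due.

2028/07/18

The last day of the funding period: 3 business days after Sunday, 2028/05/28, skipping weekends — May 29, May 30, May 31 — lands on Wednesday, 2028/05/31.
Adding 48 calendar days to 2028/05/31 gives 2028/07/18, which is the date on which the default interest accrual becomes due.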